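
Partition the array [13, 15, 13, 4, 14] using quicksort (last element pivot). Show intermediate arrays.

Partition 1: pivot=14 at index 3 -> [13, 13, 4, 14, 15]
Partition 2: pivot=4 at index 0 -> [4, 13, 13, 14, 15]
Partition 3: pivot=13 at index 2 -> [4, 13, 13, 14, 15]


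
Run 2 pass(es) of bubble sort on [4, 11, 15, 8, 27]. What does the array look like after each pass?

After pass 1: [4, 11, 8, 15, 27] (1 swaps)
After pass 2: [4, 8, 11, 15, 27] (1 swaps)
Total swaps: 2


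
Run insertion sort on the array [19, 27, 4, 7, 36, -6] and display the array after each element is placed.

First element 19 is already 'sorted'
Insert 27: shifted 0 elements -> [19, 27, 4, 7, 36, -6]
Insert 4: shifted 2 elements -> [4, 19, 27, 7, 36, -6]
Insert 7: shifted 2 elements -> [4, 7, 19, 27, 36, -6]
Insert 36: shifted 0 elements -> [4, 7, 19, 27, 36, -6]
Insert -6: shifted 5 elements -> [-6, 4, 7, 19, 27, 36]


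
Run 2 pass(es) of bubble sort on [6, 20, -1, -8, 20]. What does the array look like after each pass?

After pass 1: [6, -1, -8, 20, 20] (2 swaps)
After pass 2: [-1, -8, 6, 20, 20] (2 swaps)
Total swaps: 4


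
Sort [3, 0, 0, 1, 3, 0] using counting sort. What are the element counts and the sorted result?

Count array: [3, 1, 0, 2]
(count[i] = number of elements equal to i)
Cumulative count: [3, 4, 4, 6]
Sorted: [0, 0, 0, 1, 3, 3]


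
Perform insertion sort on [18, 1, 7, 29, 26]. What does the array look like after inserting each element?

First element 18 is already 'sorted'
Insert 1: shifted 1 elements -> [1, 18, 7, 29, 26]
Insert 7: shifted 1 elements -> [1, 7, 18, 29, 26]
Insert 29: shifted 0 elements -> [1, 7, 18, 29, 26]
Insert 26: shifted 1 elements -> [1, 7, 18, 26, 29]


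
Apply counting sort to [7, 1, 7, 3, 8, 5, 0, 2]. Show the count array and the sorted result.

Count array: [1, 1, 1, 1, 0, 1, 0, 2, 1]
(count[i] = number of elements equal to i)
Cumulative count: [1, 2, 3, 4, 4, 5, 5, 7, 8]
Sorted: [0, 1, 2, 3, 5, 7, 7, 8]


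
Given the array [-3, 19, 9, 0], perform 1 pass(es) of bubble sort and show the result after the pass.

After pass 1: [-3, 9, 0, 19] (2 swaps)
Total swaps: 2


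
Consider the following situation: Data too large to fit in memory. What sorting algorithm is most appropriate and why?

Best choice: External merge sort
Reason: Minimizes disk I/O by sequential reads/writes


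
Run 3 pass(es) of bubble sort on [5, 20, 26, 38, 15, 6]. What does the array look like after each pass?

After pass 1: [5, 20, 26, 15, 6, 38] (2 swaps)
After pass 2: [5, 20, 15, 6, 26, 38] (2 swaps)
After pass 3: [5, 15, 6, 20, 26, 38] (2 swaps)
Total swaps: 6


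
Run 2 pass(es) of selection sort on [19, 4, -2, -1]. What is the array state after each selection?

Pass 1: Select minimum -2 at index 2, swap -> [-2, 4, 19, -1]
Pass 2: Select minimum -1 at index 3, swap -> [-2, -1, 19, 4]


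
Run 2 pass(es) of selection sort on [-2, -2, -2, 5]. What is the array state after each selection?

Pass 1: Select minimum -2 at index 0, swap -> [-2, -2, -2, 5]
Pass 2: Select minimum -2 at index 1, swap -> [-2, -2, -2, 5]


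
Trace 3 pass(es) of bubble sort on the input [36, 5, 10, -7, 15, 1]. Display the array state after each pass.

After pass 1: [5, 10, -7, 15, 1, 36] (5 swaps)
After pass 2: [5, -7, 10, 1, 15, 36] (2 swaps)
After pass 3: [-7, 5, 1, 10, 15, 36] (2 swaps)
Total swaps: 9


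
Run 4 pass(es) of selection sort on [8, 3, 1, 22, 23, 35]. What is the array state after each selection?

Pass 1: Select minimum 1 at index 2, swap -> [1, 3, 8, 22, 23, 35]
Pass 2: Select minimum 3 at index 1, swap -> [1, 3, 8, 22, 23, 35]
Pass 3: Select minimum 8 at index 2, swap -> [1, 3, 8, 22, 23, 35]
Pass 4: Select minimum 22 at index 3, swap -> [1, 3, 8, 22, 23, 35]


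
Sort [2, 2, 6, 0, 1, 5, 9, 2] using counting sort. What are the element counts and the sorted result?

Count array: [1, 1, 3, 0, 0, 1, 1, 0, 0, 1]
(count[i] = number of elements equal to i)
Cumulative count: [1, 2, 5, 5, 5, 6, 7, 7, 7, 8]
Sorted: [0, 1, 2, 2, 2, 5, 6, 9]


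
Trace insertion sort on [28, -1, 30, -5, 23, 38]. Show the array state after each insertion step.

First element 28 is already 'sorted'
Insert -1: shifted 1 elements -> [-1, 28, 30, -5, 23, 38]
Insert 30: shifted 0 elements -> [-1, 28, 30, -5, 23, 38]
Insert -5: shifted 3 elements -> [-5, -1, 28, 30, 23, 38]
Insert 23: shifted 2 elements -> [-5, -1, 23, 28, 30, 38]
Insert 38: shifted 0 elements -> [-5, -1, 23, 28, 30, 38]


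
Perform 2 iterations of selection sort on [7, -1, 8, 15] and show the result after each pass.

Pass 1: Select minimum -1 at index 1, swap -> [-1, 7, 8, 15]
Pass 2: Select minimum 7 at index 1, swap -> [-1, 7, 8, 15]


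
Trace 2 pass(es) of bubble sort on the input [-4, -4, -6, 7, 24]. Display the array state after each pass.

After pass 1: [-4, -6, -4, 7, 24] (1 swaps)
After pass 2: [-6, -4, -4, 7, 24] (1 swaps)
Total swaps: 2


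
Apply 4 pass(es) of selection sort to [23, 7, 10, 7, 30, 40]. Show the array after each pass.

Pass 1: Select minimum 7 at index 1, swap -> [7, 23, 10, 7, 30, 40]
Pass 2: Select minimum 7 at index 3, swap -> [7, 7, 10, 23, 30, 40]
Pass 3: Select minimum 10 at index 2, swap -> [7, 7, 10, 23, 30, 40]
Pass 4: Select minimum 23 at index 3, swap -> [7, 7, 10, 23, 30, 40]


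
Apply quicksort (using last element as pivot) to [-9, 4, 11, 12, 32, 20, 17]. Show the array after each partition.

Partition 1: pivot=17 at index 4 -> [-9, 4, 11, 12, 17, 20, 32]
Partition 2: pivot=12 at index 3 -> [-9, 4, 11, 12, 17, 20, 32]
Partition 3: pivot=11 at index 2 -> [-9, 4, 11, 12, 17, 20, 32]
Partition 4: pivot=4 at index 1 -> [-9, 4, 11, 12, 17, 20, 32]
Partition 5: pivot=32 at index 6 -> [-9, 4, 11, 12, 17, 20, 32]


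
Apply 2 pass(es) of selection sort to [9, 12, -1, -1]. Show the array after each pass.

Pass 1: Select minimum -1 at index 2, swap -> [-1, 12, 9, -1]
Pass 2: Select minimum -1 at index 3, swap -> [-1, -1, 9, 12]


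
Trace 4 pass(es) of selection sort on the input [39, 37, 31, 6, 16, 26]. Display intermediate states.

Pass 1: Select minimum 6 at index 3, swap -> [6, 37, 31, 39, 16, 26]
Pass 2: Select minimum 16 at index 4, swap -> [6, 16, 31, 39, 37, 26]
Pass 3: Select minimum 26 at index 5, swap -> [6, 16, 26, 39, 37, 31]
Pass 4: Select minimum 31 at index 5, swap -> [6, 16, 26, 31, 37, 39]


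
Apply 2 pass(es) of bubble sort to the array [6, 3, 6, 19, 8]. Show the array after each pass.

After pass 1: [3, 6, 6, 8, 19] (2 swaps)
After pass 2: [3, 6, 6, 8, 19] (0 swaps)
Total swaps: 2


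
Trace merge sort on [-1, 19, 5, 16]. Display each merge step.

Divide and conquer:
  Merge [-1] + [19] -> [-1, 19]
  Merge [5] + [16] -> [5, 16]
  Merge [-1, 19] + [5, 16] -> [-1, 5, 16, 19]


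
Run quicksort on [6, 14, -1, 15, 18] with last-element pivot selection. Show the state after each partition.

Partition 1: pivot=18 at index 4 -> [6, 14, -1, 15, 18]
Partition 2: pivot=15 at index 3 -> [6, 14, -1, 15, 18]
Partition 3: pivot=-1 at index 0 -> [-1, 14, 6, 15, 18]
Partition 4: pivot=6 at index 1 -> [-1, 6, 14, 15, 18]


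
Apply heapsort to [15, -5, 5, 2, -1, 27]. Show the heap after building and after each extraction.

Build heap: [27, 2, 15, -5, -1, 5]
Extract 27: [15, 2, 5, -5, -1, 27]
Extract 15: [5, 2, -1, -5, 15, 27]
Extract 5: [2, -5, -1, 5, 15, 27]
Extract 2: [-1, -5, 2, 5, 15, 27]
Extract -1: [-5, -1, 2, 5, 15, 27]


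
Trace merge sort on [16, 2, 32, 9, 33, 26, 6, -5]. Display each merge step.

Divide and conquer:
  Merge [16] + [2] -> [2, 16]
  Merge [32] + [9] -> [9, 32]
  Merge [2, 16] + [9, 32] -> [2, 9, 16, 32]
  Merge [33] + [26] -> [26, 33]
  Merge [6] + [-5] -> [-5, 6]
  Merge [26, 33] + [-5, 6] -> [-5, 6, 26, 33]
  Merge [2, 9, 16, 32] + [-5, 6, 26, 33] -> [-5, 2, 6, 9, 16, 26, 32, 33]


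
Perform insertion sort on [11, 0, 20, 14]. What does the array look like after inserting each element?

First element 11 is already 'sorted'
Insert 0: shifted 1 elements -> [0, 11, 20, 14]
Insert 20: shifted 0 elements -> [0, 11, 20, 14]
Insert 14: shifted 1 elements -> [0, 11, 14, 20]


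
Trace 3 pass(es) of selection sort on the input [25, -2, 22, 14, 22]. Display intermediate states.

Pass 1: Select minimum -2 at index 1, swap -> [-2, 25, 22, 14, 22]
Pass 2: Select minimum 14 at index 3, swap -> [-2, 14, 22, 25, 22]
Pass 3: Select minimum 22 at index 2, swap -> [-2, 14, 22, 25, 22]


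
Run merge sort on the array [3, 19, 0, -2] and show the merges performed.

Divide and conquer:
  Merge [3] + [19] -> [3, 19]
  Merge [0] + [-2] -> [-2, 0]
  Merge [3, 19] + [-2, 0] -> [-2, 0, 3, 19]


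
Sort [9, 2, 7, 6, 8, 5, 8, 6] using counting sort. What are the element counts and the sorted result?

Count array: [0, 0, 1, 0, 0, 1, 2, 1, 2, 1]
(count[i] = number of elements equal to i)
Cumulative count: [0, 0, 1, 1, 1, 2, 4, 5, 7, 8]
Sorted: [2, 5, 6, 6, 7, 8, 8, 9]


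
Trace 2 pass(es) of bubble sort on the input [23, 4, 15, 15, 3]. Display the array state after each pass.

After pass 1: [4, 15, 15, 3, 23] (4 swaps)
After pass 2: [4, 15, 3, 15, 23] (1 swaps)
Total swaps: 5


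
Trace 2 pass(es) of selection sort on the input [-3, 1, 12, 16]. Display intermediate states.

Pass 1: Select minimum -3 at index 0, swap -> [-3, 1, 12, 16]
Pass 2: Select minimum 1 at index 1, swap -> [-3, 1, 12, 16]


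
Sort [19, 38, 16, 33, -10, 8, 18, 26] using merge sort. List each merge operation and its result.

Divide and conquer:
  Merge [19] + [38] -> [19, 38]
  Merge [16] + [33] -> [16, 33]
  Merge [19, 38] + [16, 33] -> [16, 19, 33, 38]
  Merge [-10] + [8] -> [-10, 8]
  Merge [18] + [26] -> [18, 26]
  Merge [-10, 8] + [18, 26] -> [-10, 8, 18, 26]
  Merge [16, 19, 33, 38] + [-10, 8, 18, 26] -> [-10, 8, 16, 18, 19, 26, 33, 38]


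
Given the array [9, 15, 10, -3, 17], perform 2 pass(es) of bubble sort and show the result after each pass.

After pass 1: [9, 10, -3, 15, 17] (2 swaps)
After pass 2: [9, -3, 10, 15, 17] (1 swaps)
Total swaps: 3


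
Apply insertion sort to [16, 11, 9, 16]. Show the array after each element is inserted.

First element 16 is already 'sorted'
Insert 11: shifted 1 elements -> [11, 16, 9, 16]
Insert 9: shifted 2 elements -> [9, 11, 16, 16]
Insert 16: shifted 0 elements -> [9, 11, 16, 16]


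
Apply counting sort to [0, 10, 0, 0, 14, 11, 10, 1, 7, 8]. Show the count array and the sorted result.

Count array: [3, 1, 0, 0, 0, 0, 0, 1, 1, 0, 2, 1, 0, 0, 1]
(count[i] = number of elements equal to i)
Cumulative count: [3, 4, 4, 4, 4, 4, 4, 5, 6, 6, 8, 9, 9, 9, 10]
Sorted: [0, 0, 0, 1, 7, 8, 10, 10, 11, 14]


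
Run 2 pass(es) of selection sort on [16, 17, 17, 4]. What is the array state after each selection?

Pass 1: Select minimum 4 at index 3, swap -> [4, 17, 17, 16]
Pass 2: Select minimum 16 at index 3, swap -> [4, 16, 17, 17]


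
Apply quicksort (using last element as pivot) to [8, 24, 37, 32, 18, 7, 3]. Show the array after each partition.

Partition 1: pivot=3 at index 0 -> [3, 24, 37, 32, 18, 7, 8]
Partition 2: pivot=8 at index 2 -> [3, 7, 8, 32, 18, 24, 37]
Partition 3: pivot=37 at index 6 -> [3, 7, 8, 32, 18, 24, 37]
Partition 4: pivot=24 at index 4 -> [3, 7, 8, 18, 24, 32, 37]


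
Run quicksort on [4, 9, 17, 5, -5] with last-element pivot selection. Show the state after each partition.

Partition 1: pivot=-5 at index 0 -> [-5, 9, 17, 5, 4]
Partition 2: pivot=4 at index 1 -> [-5, 4, 17, 5, 9]
Partition 3: pivot=9 at index 3 -> [-5, 4, 5, 9, 17]


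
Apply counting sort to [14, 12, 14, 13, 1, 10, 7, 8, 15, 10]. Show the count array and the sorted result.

Count array: [0, 1, 0, 0, 0, 0, 0, 1, 1, 0, 2, 0, 1, 1, 2, 1]
(count[i] = number of elements equal to i)
Cumulative count: [0, 1, 1, 1, 1, 1, 1, 2, 3, 3, 5, 5, 6, 7, 9, 10]
Sorted: [1, 7, 8, 10, 10, 12, 13, 14, 14, 15]


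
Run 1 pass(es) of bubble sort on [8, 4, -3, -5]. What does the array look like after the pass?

After pass 1: [4, -3, -5, 8] (3 swaps)
Total swaps: 3


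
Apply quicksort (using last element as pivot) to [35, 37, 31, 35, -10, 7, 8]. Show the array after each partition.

Partition 1: pivot=8 at index 2 -> [-10, 7, 8, 35, 35, 37, 31]
Partition 2: pivot=7 at index 1 -> [-10, 7, 8, 35, 35, 37, 31]
Partition 3: pivot=31 at index 3 -> [-10, 7, 8, 31, 35, 37, 35]
Partition 4: pivot=35 at index 5 -> [-10, 7, 8, 31, 35, 35, 37]


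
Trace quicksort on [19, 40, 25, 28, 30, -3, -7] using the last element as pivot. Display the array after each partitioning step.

Partition 1: pivot=-7 at index 0 -> [-7, 40, 25, 28, 30, -3, 19]
Partition 2: pivot=19 at index 2 -> [-7, -3, 19, 28, 30, 40, 25]
Partition 3: pivot=25 at index 3 -> [-7, -3, 19, 25, 30, 40, 28]
Partition 4: pivot=28 at index 4 -> [-7, -3, 19, 25, 28, 40, 30]
Partition 5: pivot=30 at index 5 -> [-7, -3, 19, 25, 28, 30, 40]


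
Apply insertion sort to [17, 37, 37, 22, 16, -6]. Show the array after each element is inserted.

First element 17 is already 'sorted'
Insert 37: shifted 0 elements -> [17, 37, 37, 22, 16, -6]
Insert 37: shifted 0 elements -> [17, 37, 37, 22, 16, -6]
Insert 22: shifted 2 elements -> [17, 22, 37, 37, 16, -6]
Insert 16: shifted 4 elements -> [16, 17, 22, 37, 37, -6]
Insert -6: shifted 5 elements -> [-6, 16, 17, 22, 37, 37]


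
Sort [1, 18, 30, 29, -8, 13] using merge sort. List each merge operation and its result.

Divide and conquer:
  Merge [18] + [30] -> [18, 30]
  Merge [1] + [18, 30] -> [1, 18, 30]
  Merge [-8] + [13] -> [-8, 13]
  Merge [29] + [-8, 13] -> [-8, 13, 29]
  Merge [1, 18, 30] + [-8, 13, 29] -> [-8, 1, 13, 18, 29, 30]


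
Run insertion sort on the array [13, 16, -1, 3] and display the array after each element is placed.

First element 13 is already 'sorted'
Insert 16: shifted 0 elements -> [13, 16, -1, 3]
Insert -1: shifted 2 elements -> [-1, 13, 16, 3]
Insert 3: shifted 2 elements -> [-1, 3, 13, 16]


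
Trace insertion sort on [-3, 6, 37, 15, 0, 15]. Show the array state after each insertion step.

First element -3 is already 'sorted'
Insert 6: shifted 0 elements -> [-3, 6, 37, 15, 0, 15]
Insert 37: shifted 0 elements -> [-3, 6, 37, 15, 0, 15]
Insert 15: shifted 1 elements -> [-3, 6, 15, 37, 0, 15]
Insert 0: shifted 3 elements -> [-3, 0, 6, 15, 37, 15]
Insert 15: shifted 1 elements -> [-3, 0, 6, 15, 15, 37]


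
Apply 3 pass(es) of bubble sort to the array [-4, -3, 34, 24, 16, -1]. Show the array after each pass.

After pass 1: [-4, -3, 24, 16, -1, 34] (3 swaps)
After pass 2: [-4, -3, 16, -1, 24, 34] (2 swaps)
After pass 3: [-4, -3, -1, 16, 24, 34] (1 swaps)
Total swaps: 6


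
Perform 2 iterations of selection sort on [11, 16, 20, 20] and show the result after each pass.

Pass 1: Select minimum 11 at index 0, swap -> [11, 16, 20, 20]
Pass 2: Select minimum 16 at index 1, swap -> [11, 16, 20, 20]


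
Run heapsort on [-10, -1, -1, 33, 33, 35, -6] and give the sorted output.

Build heap: [35, 33, -1, -1, 33, -10, -6]
Extract 35: [33, 33, -1, -1, -6, -10, 35]
Extract 33: [33, -1, -1, -10, -6, 33, 35]
Extract 33: [-1, -6, -1, -10, 33, 33, 35]
Extract -1: [-1, -6, -10, -1, 33, 33, 35]
Extract -1: [-6, -10, -1, -1, 33, 33, 35]
Extract -6: [-10, -6, -1, -1, 33, 33, 35]


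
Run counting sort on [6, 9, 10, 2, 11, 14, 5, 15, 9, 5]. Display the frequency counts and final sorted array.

Count array: [0, 0, 1, 0, 0, 2, 1, 0, 0, 2, 1, 1, 0, 0, 1, 1]
(count[i] = number of elements equal to i)
Cumulative count: [0, 0, 1, 1, 1, 3, 4, 4, 4, 6, 7, 8, 8, 8, 9, 10]
Sorted: [2, 5, 5, 6, 9, 9, 10, 11, 14, 15]


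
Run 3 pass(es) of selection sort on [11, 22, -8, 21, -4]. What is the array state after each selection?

Pass 1: Select minimum -8 at index 2, swap -> [-8, 22, 11, 21, -4]
Pass 2: Select minimum -4 at index 4, swap -> [-8, -4, 11, 21, 22]
Pass 3: Select minimum 11 at index 2, swap -> [-8, -4, 11, 21, 22]


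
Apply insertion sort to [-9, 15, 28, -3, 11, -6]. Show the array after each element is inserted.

First element -9 is already 'sorted'
Insert 15: shifted 0 elements -> [-9, 15, 28, -3, 11, -6]
Insert 28: shifted 0 elements -> [-9, 15, 28, -3, 11, -6]
Insert -3: shifted 2 elements -> [-9, -3, 15, 28, 11, -6]
Insert 11: shifted 2 elements -> [-9, -3, 11, 15, 28, -6]
Insert -6: shifted 4 elements -> [-9, -6, -3, 11, 15, 28]


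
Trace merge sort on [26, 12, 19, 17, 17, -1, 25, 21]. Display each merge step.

Divide and conquer:
  Merge [26] + [12] -> [12, 26]
  Merge [19] + [17] -> [17, 19]
  Merge [12, 26] + [17, 19] -> [12, 17, 19, 26]
  Merge [17] + [-1] -> [-1, 17]
  Merge [25] + [21] -> [21, 25]
  Merge [-1, 17] + [21, 25] -> [-1, 17, 21, 25]
  Merge [12, 17, 19, 26] + [-1, 17, 21, 25] -> [-1, 12, 17, 17, 19, 21, 25, 26]


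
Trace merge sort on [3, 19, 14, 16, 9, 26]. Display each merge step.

Divide and conquer:
  Merge [19] + [14] -> [14, 19]
  Merge [3] + [14, 19] -> [3, 14, 19]
  Merge [9] + [26] -> [9, 26]
  Merge [16] + [9, 26] -> [9, 16, 26]
  Merge [3, 14, 19] + [9, 16, 26] -> [3, 9, 14, 16, 19, 26]


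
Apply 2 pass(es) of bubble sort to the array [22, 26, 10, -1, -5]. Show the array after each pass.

After pass 1: [22, 10, -1, -5, 26] (3 swaps)
After pass 2: [10, -1, -5, 22, 26] (3 swaps)
Total swaps: 6


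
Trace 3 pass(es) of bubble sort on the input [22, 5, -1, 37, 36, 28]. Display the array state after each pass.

After pass 1: [5, -1, 22, 36, 28, 37] (4 swaps)
After pass 2: [-1, 5, 22, 28, 36, 37] (2 swaps)
After pass 3: [-1, 5, 22, 28, 36, 37] (0 swaps)
Total swaps: 6


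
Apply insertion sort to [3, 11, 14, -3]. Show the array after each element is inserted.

First element 3 is already 'sorted'
Insert 11: shifted 0 elements -> [3, 11, 14, -3]
Insert 14: shifted 0 elements -> [3, 11, 14, -3]
Insert -3: shifted 3 elements -> [-3, 3, 11, 14]


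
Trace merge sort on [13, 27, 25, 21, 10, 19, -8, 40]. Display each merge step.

Divide and conquer:
  Merge [13] + [27] -> [13, 27]
  Merge [25] + [21] -> [21, 25]
  Merge [13, 27] + [21, 25] -> [13, 21, 25, 27]
  Merge [10] + [19] -> [10, 19]
  Merge [-8] + [40] -> [-8, 40]
  Merge [10, 19] + [-8, 40] -> [-8, 10, 19, 40]
  Merge [13, 21, 25, 27] + [-8, 10, 19, 40] -> [-8, 10, 13, 19, 21, 25, 27, 40]


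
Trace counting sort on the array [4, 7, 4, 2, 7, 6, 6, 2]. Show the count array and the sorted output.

Count array: [0, 0, 2, 0, 2, 0, 2, 2]
(count[i] = number of elements equal to i)
Cumulative count: [0, 0, 2, 2, 4, 4, 6, 8]
Sorted: [2, 2, 4, 4, 6, 6, 7, 7]


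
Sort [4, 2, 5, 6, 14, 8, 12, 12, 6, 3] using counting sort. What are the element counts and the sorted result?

Count array: [0, 0, 1, 1, 1, 1, 2, 0, 1, 0, 0, 0, 2, 0, 1]
(count[i] = number of elements equal to i)
Cumulative count: [0, 0, 1, 2, 3, 4, 6, 6, 7, 7, 7, 7, 9, 9, 10]
Sorted: [2, 3, 4, 5, 6, 6, 8, 12, 12, 14]


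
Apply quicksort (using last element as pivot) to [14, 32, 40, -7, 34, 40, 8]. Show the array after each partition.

Partition 1: pivot=8 at index 1 -> [-7, 8, 40, 14, 34, 40, 32]
Partition 2: pivot=32 at index 3 -> [-7, 8, 14, 32, 34, 40, 40]
Partition 3: pivot=40 at index 6 -> [-7, 8, 14, 32, 34, 40, 40]
Partition 4: pivot=40 at index 5 -> [-7, 8, 14, 32, 34, 40, 40]


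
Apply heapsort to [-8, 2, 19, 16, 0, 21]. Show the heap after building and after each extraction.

Build heap: [21, 16, 19, 2, 0, -8]
Extract 21: [19, 16, -8, 2, 0, 21]
Extract 19: [16, 2, -8, 0, 19, 21]
Extract 16: [2, 0, -8, 16, 19, 21]
Extract 2: [0, -8, 2, 16, 19, 21]
Extract 0: [-8, 0, 2, 16, 19, 21]


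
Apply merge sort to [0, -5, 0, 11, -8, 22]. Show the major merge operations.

Divide and conquer:
  Merge [-5] + [0] -> [-5, 0]
  Merge [0] + [-5, 0] -> [-5, 0, 0]
  Merge [-8] + [22] -> [-8, 22]
  Merge [11] + [-8, 22] -> [-8, 11, 22]
  Merge [-5, 0, 0] + [-8, 11, 22] -> [-8, -5, 0, 0, 11, 22]


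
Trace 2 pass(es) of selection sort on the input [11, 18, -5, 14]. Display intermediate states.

Pass 1: Select minimum -5 at index 2, swap -> [-5, 18, 11, 14]
Pass 2: Select minimum 11 at index 2, swap -> [-5, 11, 18, 14]


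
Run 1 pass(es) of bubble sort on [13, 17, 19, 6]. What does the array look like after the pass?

After pass 1: [13, 17, 6, 19] (1 swaps)
Total swaps: 1


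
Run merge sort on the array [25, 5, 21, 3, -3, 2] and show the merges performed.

Divide and conquer:
  Merge [5] + [21] -> [5, 21]
  Merge [25] + [5, 21] -> [5, 21, 25]
  Merge [-3] + [2] -> [-3, 2]
  Merge [3] + [-3, 2] -> [-3, 2, 3]
  Merge [5, 21, 25] + [-3, 2, 3] -> [-3, 2, 3, 5, 21, 25]


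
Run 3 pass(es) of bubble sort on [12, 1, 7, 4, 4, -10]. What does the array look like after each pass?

After pass 1: [1, 7, 4, 4, -10, 12] (5 swaps)
After pass 2: [1, 4, 4, -10, 7, 12] (3 swaps)
After pass 3: [1, 4, -10, 4, 7, 12] (1 swaps)
Total swaps: 9


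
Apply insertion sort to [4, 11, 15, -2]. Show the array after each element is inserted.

First element 4 is already 'sorted'
Insert 11: shifted 0 elements -> [4, 11, 15, -2]
Insert 15: shifted 0 elements -> [4, 11, 15, -2]
Insert -2: shifted 3 elements -> [-2, 4, 11, 15]


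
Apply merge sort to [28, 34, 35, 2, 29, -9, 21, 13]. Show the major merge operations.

Divide and conquer:
  Merge [28] + [34] -> [28, 34]
  Merge [35] + [2] -> [2, 35]
  Merge [28, 34] + [2, 35] -> [2, 28, 34, 35]
  Merge [29] + [-9] -> [-9, 29]
  Merge [21] + [13] -> [13, 21]
  Merge [-9, 29] + [13, 21] -> [-9, 13, 21, 29]
  Merge [2, 28, 34, 35] + [-9, 13, 21, 29] -> [-9, 2, 13, 21, 28, 29, 34, 35]


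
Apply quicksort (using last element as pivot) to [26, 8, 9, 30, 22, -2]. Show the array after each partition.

Partition 1: pivot=-2 at index 0 -> [-2, 8, 9, 30, 22, 26]
Partition 2: pivot=26 at index 4 -> [-2, 8, 9, 22, 26, 30]
Partition 3: pivot=22 at index 3 -> [-2, 8, 9, 22, 26, 30]
Partition 4: pivot=9 at index 2 -> [-2, 8, 9, 22, 26, 30]


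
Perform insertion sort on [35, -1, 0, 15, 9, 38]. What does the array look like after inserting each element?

First element 35 is already 'sorted'
Insert -1: shifted 1 elements -> [-1, 35, 0, 15, 9, 38]
Insert 0: shifted 1 elements -> [-1, 0, 35, 15, 9, 38]
Insert 15: shifted 1 elements -> [-1, 0, 15, 35, 9, 38]
Insert 9: shifted 2 elements -> [-1, 0, 9, 15, 35, 38]
Insert 38: shifted 0 elements -> [-1, 0, 9, 15, 35, 38]


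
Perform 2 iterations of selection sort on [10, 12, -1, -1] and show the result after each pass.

Pass 1: Select minimum -1 at index 2, swap -> [-1, 12, 10, -1]
Pass 2: Select minimum -1 at index 3, swap -> [-1, -1, 10, 12]


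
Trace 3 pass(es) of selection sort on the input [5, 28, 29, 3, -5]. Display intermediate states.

Pass 1: Select minimum -5 at index 4, swap -> [-5, 28, 29, 3, 5]
Pass 2: Select minimum 3 at index 3, swap -> [-5, 3, 29, 28, 5]
Pass 3: Select minimum 5 at index 4, swap -> [-5, 3, 5, 28, 29]


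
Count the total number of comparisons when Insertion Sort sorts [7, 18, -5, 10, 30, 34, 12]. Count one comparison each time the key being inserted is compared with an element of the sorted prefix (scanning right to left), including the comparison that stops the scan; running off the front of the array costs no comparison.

Insert 18: 7 <= 18 (stop) = 1 comparison(s) -> [7, 18, -5, 10, 30, 34, 12]
Insert -5: 18 > -5 (shift), 7 > -5 (shift), reached front = 2 comparison(s) -> [-5, 7, 18, 10, 30, 34, 12]
Insert 10: 18 > 10 (shift), 7 <= 10 (stop) = 2 comparison(s) -> [-5, 7, 10, 18, 30, 34, 12]
Insert 30: 18 <= 30 (stop) = 1 comparison(s) -> [-5, 7, 10, 18, 30, 34, 12]
Insert 34: 30 <= 34 (stop) = 1 comparison(s) -> [-5, 7, 10, 18, 30, 34, 12]
Insert 12: 34 > 12 (shift), 30 > 12 (shift), 18 > 12 (shift), 10 <= 12 (stop) = 4 comparison(s) -> [-5, 7, 10, 12, 18, 30, 34]
Total comparisons: 1 + 2 + 2 + 1 + 1 + 4 = 11


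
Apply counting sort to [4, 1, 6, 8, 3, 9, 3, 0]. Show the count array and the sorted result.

Count array: [1, 1, 0, 2, 1, 0, 1, 0, 1, 1]
(count[i] = number of elements equal to i)
Cumulative count: [1, 2, 2, 4, 5, 5, 6, 6, 7, 8]
Sorted: [0, 1, 3, 3, 4, 6, 8, 9]


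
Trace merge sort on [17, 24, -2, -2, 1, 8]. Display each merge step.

Divide and conquer:
  Merge [24] + [-2] -> [-2, 24]
  Merge [17] + [-2, 24] -> [-2, 17, 24]
  Merge [1] + [8] -> [1, 8]
  Merge [-2] + [1, 8] -> [-2, 1, 8]
  Merge [-2, 17, 24] + [-2, 1, 8] -> [-2, -2, 1, 8, 17, 24]


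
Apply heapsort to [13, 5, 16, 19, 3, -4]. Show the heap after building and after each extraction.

Build heap: [19, 13, 16, 5, 3, -4]
Extract 19: [16, 13, -4, 5, 3, 19]
Extract 16: [13, 5, -4, 3, 16, 19]
Extract 13: [5, 3, -4, 13, 16, 19]
Extract 5: [3, -4, 5, 13, 16, 19]
Extract 3: [-4, 3, 5, 13, 16, 19]


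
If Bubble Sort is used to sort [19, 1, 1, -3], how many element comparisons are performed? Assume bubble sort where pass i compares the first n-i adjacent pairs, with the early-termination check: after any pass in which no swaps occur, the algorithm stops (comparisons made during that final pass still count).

Pass 1: compare adjacent pairs (0,1)..(2,3) = 3 comparison(s), 3 swap(s) -> [1, 1, -3, 19]
Pass 2: compare adjacent pairs (0,1)..(1,2) = 2 comparison(s), 1 swap(s) -> [1, -3, 1, 19]
Pass 3: compare adjacent pairs (0,1)..(0,1) = 1 comparison(s), 1 swap(s) -> [-3, 1, 1, 19]
Every pass made at least one swap, so all n-1 passes run.
Total comparisons: 3 + 2 + 1 = 6


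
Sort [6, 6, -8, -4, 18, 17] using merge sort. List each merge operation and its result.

Divide and conquer:
  Merge [6] + [-8] -> [-8, 6]
  Merge [6] + [-8, 6] -> [-8, 6, 6]
  Merge [18] + [17] -> [17, 18]
  Merge [-4] + [17, 18] -> [-4, 17, 18]
  Merge [-8, 6, 6] + [-4, 17, 18] -> [-8, -4, 6, 6, 17, 18]


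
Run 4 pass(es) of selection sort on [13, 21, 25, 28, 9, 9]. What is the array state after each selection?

Pass 1: Select minimum 9 at index 4, swap -> [9, 21, 25, 28, 13, 9]
Pass 2: Select minimum 9 at index 5, swap -> [9, 9, 25, 28, 13, 21]
Pass 3: Select minimum 13 at index 4, swap -> [9, 9, 13, 28, 25, 21]
Pass 4: Select minimum 21 at index 5, swap -> [9, 9, 13, 21, 25, 28]


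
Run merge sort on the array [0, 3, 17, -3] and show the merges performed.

Divide and conquer:
  Merge [0] + [3] -> [0, 3]
  Merge [17] + [-3] -> [-3, 17]
  Merge [0, 3] + [-3, 17] -> [-3, 0, 3, 17]


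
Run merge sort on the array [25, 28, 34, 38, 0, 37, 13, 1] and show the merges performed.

Divide and conquer:
  Merge [25] + [28] -> [25, 28]
  Merge [34] + [38] -> [34, 38]
  Merge [25, 28] + [34, 38] -> [25, 28, 34, 38]
  Merge [0] + [37] -> [0, 37]
  Merge [13] + [1] -> [1, 13]
  Merge [0, 37] + [1, 13] -> [0, 1, 13, 37]
  Merge [25, 28, 34, 38] + [0, 1, 13, 37] -> [0, 1, 13, 25, 28, 34, 37, 38]


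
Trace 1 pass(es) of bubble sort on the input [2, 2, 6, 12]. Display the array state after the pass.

After pass 1: [2, 2, 6, 12] (0 swaps)
Total swaps: 0


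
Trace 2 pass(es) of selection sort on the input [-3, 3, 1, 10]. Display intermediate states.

Pass 1: Select minimum -3 at index 0, swap -> [-3, 3, 1, 10]
Pass 2: Select minimum 1 at index 2, swap -> [-3, 1, 3, 10]


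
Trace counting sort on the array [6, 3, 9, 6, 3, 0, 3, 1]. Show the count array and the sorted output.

Count array: [1, 1, 0, 3, 0, 0, 2, 0, 0, 1]
(count[i] = number of elements equal to i)
Cumulative count: [1, 2, 2, 5, 5, 5, 7, 7, 7, 8]
Sorted: [0, 1, 3, 3, 3, 6, 6, 9]


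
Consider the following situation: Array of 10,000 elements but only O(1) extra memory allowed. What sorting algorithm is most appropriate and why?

Best choice: Heapsort
Reason: Heapsort rearranges the array in place using O(1) auxiliary space and still guarantees O(n log n) time; quicksort partitions in place but needs Theta(log n) stack space for recursion (O(n) in the worst case), and mergesort requires O(n) auxiliary space


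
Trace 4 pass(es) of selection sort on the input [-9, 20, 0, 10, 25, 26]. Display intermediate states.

Pass 1: Select minimum -9 at index 0, swap -> [-9, 20, 0, 10, 25, 26]
Pass 2: Select minimum 0 at index 2, swap -> [-9, 0, 20, 10, 25, 26]
Pass 3: Select minimum 10 at index 3, swap -> [-9, 0, 10, 20, 25, 26]
Pass 4: Select minimum 20 at index 3, swap -> [-9, 0, 10, 20, 25, 26]


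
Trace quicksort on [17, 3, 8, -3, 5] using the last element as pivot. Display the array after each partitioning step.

Partition 1: pivot=5 at index 2 -> [3, -3, 5, 17, 8]
Partition 2: pivot=-3 at index 0 -> [-3, 3, 5, 17, 8]
Partition 3: pivot=8 at index 3 -> [-3, 3, 5, 8, 17]


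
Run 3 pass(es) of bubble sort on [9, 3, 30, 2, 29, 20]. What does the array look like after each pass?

After pass 1: [3, 9, 2, 29, 20, 30] (4 swaps)
After pass 2: [3, 2, 9, 20, 29, 30] (2 swaps)
After pass 3: [2, 3, 9, 20, 29, 30] (1 swaps)
Total swaps: 7


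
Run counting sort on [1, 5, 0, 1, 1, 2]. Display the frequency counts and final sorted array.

Count array: [1, 3, 1, 0, 0, 1]
(count[i] = number of elements equal to i)
Cumulative count: [1, 4, 5, 5, 5, 6]
Sorted: [0, 1, 1, 1, 2, 5]


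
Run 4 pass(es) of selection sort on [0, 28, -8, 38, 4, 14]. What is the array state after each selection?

Pass 1: Select minimum -8 at index 2, swap -> [-8, 28, 0, 38, 4, 14]
Pass 2: Select minimum 0 at index 2, swap -> [-8, 0, 28, 38, 4, 14]
Pass 3: Select minimum 4 at index 4, swap -> [-8, 0, 4, 38, 28, 14]
Pass 4: Select minimum 14 at index 5, swap -> [-8, 0, 4, 14, 28, 38]


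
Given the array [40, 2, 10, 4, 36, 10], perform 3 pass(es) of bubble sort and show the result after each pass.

After pass 1: [2, 10, 4, 36, 10, 40] (5 swaps)
After pass 2: [2, 4, 10, 10, 36, 40] (2 swaps)
After pass 3: [2, 4, 10, 10, 36, 40] (0 swaps)
Total swaps: 7


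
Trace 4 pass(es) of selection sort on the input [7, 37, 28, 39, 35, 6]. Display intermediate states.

Pass 1: Select minimum 6 at index 5, swap -> [6, 37, 28, 39, 35, 7]
Pass 2: Select minimum 7 at index 5, swap -> [6, 7, 28, 39, 35, 37]
Pass 3: Select minimum 28 at index 2, swap -> [6, 7, 28, 39, 35, 37]
Pass 4: Select minimum 35 at index 4, swap -> [6, 7, 28, 35, 39, 37]


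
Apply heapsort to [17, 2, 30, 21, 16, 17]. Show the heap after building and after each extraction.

Build heap: [30, 21, 17, 2, 16, 17]
Extract 30: [21, 17, 17, 2, 16, 30]
Extract 21: [17, 16, 17, 2, 21, 30]
Extract 17: [17, 16, 2, 17, 21, 30]
Extract 17: [16, 2, 17, 17, 21, 30]
Extract 16: [2, 16, 17, 17, 21, 30]


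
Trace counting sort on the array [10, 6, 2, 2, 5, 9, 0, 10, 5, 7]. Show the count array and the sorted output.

Count array: [1, 0, 2, 0, 0, 2, 1, 1, 0, 1, 2]
(count[i] = number of elements equal to i)
Cumulative count: [1, 1, 3, 3, 3, 5, 6, 7, 7, 8, 10]
Sorted: [0, 2, 2, 5, 5, 6, 7, 9, 10, 10]


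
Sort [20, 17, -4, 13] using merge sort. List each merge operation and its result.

Divide and conquer:
  Merge [20] + [17] -> [17, 20]
  Merge [-4] + [13] -> [-4, 13]
  Merge [17, 20] + [-4, 13] -> [-4, 13, 17, 20]


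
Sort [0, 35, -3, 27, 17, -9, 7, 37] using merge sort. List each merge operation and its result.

Divide and conquer:
  Merge [0] + [35] -> [0, 35]
  Merge [-3] + [27] -> [-3, 27]
  Merge [0, 35] + [-3, 27] -> [-3, 0, 27, 35]
  Merge [17] + [-9] -> [-9, 17]
  Merge [7] + [37] -> [7, 37]
  Merge [-9, 17] + [7, 37] -> [-9, 7, 17, 37]
  Merge [-3, 0, 27, 35] + [-9, 7, 17, 37] -> [-9, -3, 0, 7, 17, 27, 35, 37]


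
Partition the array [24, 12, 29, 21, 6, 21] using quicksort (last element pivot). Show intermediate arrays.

Partition 1: pivot=21 at index 3 -> [12, 21, 6, 21, 29, 24]
Partition 2: pivot=6 at index 0 -> [6, 21, 12, 21, 29, 24]
Partition 3: pivot=12 at index 1 -> [6, 12, 21, 21, 29, 24]
Partition 4: pivot=24 at index 4 -> [6, 12, 21, 21, 24, 29]


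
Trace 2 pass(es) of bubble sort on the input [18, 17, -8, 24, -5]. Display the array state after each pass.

After pass 1: [17, -8, 18, -5, 24] (3 swaps)
After pass 2: [-8, 17, -5, 18, 24] (2 swaps)
Total swaps: 5


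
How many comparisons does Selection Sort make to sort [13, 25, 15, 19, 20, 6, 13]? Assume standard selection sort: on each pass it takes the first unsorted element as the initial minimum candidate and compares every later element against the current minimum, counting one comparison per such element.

Pass 1: scan indices 1..6 for the minimum = 6 comparison(s); min is 6, place at index 0 -> [6, 25, 15, 19, 20, 13, 13]
Pass 2: scan indices 2..6 for the minimum = 5 comparison(s); min is 13, place at index 1 -> [6, 13, 15, 19, 20, 25, 13]
Pass 3: scan indices 3..6 for the minimum = 4 comparison(s); min is 13, place at index 2 -> [6, 13, 13, 19, 20, 25, 15]
Pass 4: scan indices 4..6 for the minimum = 3 comparison(s); min is 15, place at index 3 -> [6, 13, 13, 15, 20, 25, 19]
Pass 5: scan indices 5..6 for the minimum = 2 comparison(s); min is 19, place at index 4 -> [6, 13, 13, 15, 19, 25, 20]
Pass 6: scan indices 6..6 for the minimum = 1 comparison(s); min is 20, place at index 5 -> [6, 13, 13, 15, 19, 20, 25]
Selection sort always scans the whole unsorted suffix, so the count is (n-1) + (n-2) + ... + 1 = n(n-1)/2 = 7*6/2 = 21 regardless of the input order.
Total comparisons: 6 + 5 + 4 + 3 + 2 + 1 = 21


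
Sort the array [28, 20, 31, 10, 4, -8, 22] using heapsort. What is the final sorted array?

Build heap: [31, 20, 28, 10, 4, -8, 22]
Extract 31: [28, 20, 22, 10, 4, -8, 31]
Extract 28: [22, 20, -8, 10, 4, 28, 31]
Extract 22: [20, 10, -8, 4, 22, 28, 31]
Extract 20: [10, 4, -8, 20, 22, 28, 31]
Extract 10: [4, -8, 10, 20, 22, 28, 31]
Extract 4: [-8, 4, 10, 20, 22, 28, 31]


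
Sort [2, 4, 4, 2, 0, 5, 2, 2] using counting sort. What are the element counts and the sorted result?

Count array: [1, 0, 4, 0, 2, 1]
(count[i] = number of elements equal to i)
Cumulative count: [1, 1, 5, 5, 7, 8]
Sorted: [0, 2, 2, 2, 2, 4, 4, 5]


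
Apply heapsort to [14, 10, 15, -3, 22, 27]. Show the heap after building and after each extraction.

Build heap: [27, 22, 15, -3, 10, 14]
Extract 27: [22, 14, 15, -3, 10, 27]
Extract 22: [15, 14, 10, -3, 22, 27]
Extract 15: [14, -3, 10, 15, 22, 27]
Extract 14: [10, -3, 14, 15, 22, 27]
Extract 10: [-3, 10, 14, 15, 22, 27]


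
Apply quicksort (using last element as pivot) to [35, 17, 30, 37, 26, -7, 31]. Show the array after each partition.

Partition 1: pivot=31 at index 4 -> [17, 30, 26, -7, 31, 37, 35]
Partition 2: pivot=-7 at index 0 -> [-7, 30, 26, 17, 31, 37, 35]
Partition 3: pivot=17 at index 1 -> [-7, 17, 26, 30, 31, 37, 35]
Partition 4: pivot=30 at index 3 -> [-7, 17, 26, 30, 31, 37, 35]
Partition 5: pivot=35 at index 5 -> [-7, 17, 26, 30, 31, 35, 37]


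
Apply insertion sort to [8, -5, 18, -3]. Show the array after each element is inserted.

First element 8 is already 'sorted'
Insert -5: shifted 1 elements -> [-5, 8, 18, -3]
Insert 18: shifted 0 elements -> [-5, 8, 18, -3]
Insert -3: shifted 2 elements -> [-5, -3, 8, 18]


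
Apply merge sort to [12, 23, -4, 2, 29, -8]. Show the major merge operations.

Divide and conquer:
  Merge [23] + [-4] -> [-4, 23]
  Merge [12] + [-4, 23] -> [-4, 12, 23]
  Merge [29] + [-8] -> [-8, 29]
  Merge [2] + [-8, 29] -> [-8, 2, 29]
  Merge [-4, 12, 23] + [-8, 2, 29] -> [-8, -4, 2, 12, 23, 29]


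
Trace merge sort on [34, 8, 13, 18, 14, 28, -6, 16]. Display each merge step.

Divide and conquer:
  Merge [34] + [8] -> [8, 34]
  Merge [13] + [18] -> [13, 18]
  Merge [8, 34] + [13, 18] -> [8, 13, 18, 34]
  Merge [14] + [28] -> [14, 28]
  Merge [-6] + [16] -> [-6, 16]
  Merge [14, 28] + [-6, 16] -> [-6, 14, 16, 28]
  Merge [8, 13, 18, 34] + [-6, 14, 16, 28] -> [-6, 8, 13, 14, 16, 18, 28, 34]


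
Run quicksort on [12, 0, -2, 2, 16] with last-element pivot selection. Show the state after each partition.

Partition 1: pivot=16 at index 4 -> [12, 0, -2, 2, 16]
Partition 2: pivot=2 at index 2 -> [0, -2, 2, 12, 16]
Partition 3: pivot=-2 at index 0 -> [-2, 0, 2, 12, 16]


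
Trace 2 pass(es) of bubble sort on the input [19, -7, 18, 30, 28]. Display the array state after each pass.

After pass 1: [-7, 18, 19, 28, 30] (3 swaps)
After pass 2: [-7, 18, 19, 28, 30] (0 swaps)
Total swaps: 3


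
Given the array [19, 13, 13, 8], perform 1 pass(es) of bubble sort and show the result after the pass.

After pass 1: [13, 13, 8, 19] (3 swaps)
Total swaps: 3


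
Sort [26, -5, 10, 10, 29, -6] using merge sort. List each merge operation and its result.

Divide and conquer:
  Merge [-5] + [10] -> [-5, 10]
  Merge [26] + [-5, 10] -> [-5, 10, 26]
  Merge [29] + [-6] -> [-6, 29]
  Merge [10] + [-6, 29] -> [-6, 10, 29]
  Merge [-5, 10, 26] + [-6, 10, 29] -> [-6, -5, 10, 10, 26, 29]


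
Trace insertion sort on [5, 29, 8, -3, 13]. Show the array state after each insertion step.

First element 5 is already 'sorted'
Insert 29: shifted 0 elements -> [5, 29, 8, -3, 13]
Insert 8: shifted 1 elements -> [5, 8, 29, -3, 13]
Insert -3: shifted 3 elements -> [-3, 5, 8, 29, 13]
Insert 13: shifted 1 elements -> [-3, 5, 8, 13, 29]


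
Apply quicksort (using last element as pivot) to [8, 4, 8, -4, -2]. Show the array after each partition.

Partition 1: pivot=-2 at index 1 -> [-4, -2, 8, 8, 4]
Partition 2: pivot=4 at index 2 -> [-4, -2, 4, 8, 8]
Partition 3: pivot=8 at index 4 -> [-4, -2, 4, 8, 8]


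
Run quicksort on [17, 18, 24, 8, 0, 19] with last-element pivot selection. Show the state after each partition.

Partition 1: pivot=19 at index 4 -> [17, 18, 8, 0, 19, 24]
Partition 2: pivot=0 at index 0 -> [0, 18, 8, 17, 19, 24]
Partition 3: pivot=17 at index 2 -> [0, 8, 17, 18, 19, 24]


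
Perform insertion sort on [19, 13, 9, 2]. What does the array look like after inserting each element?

First element 19 is already 'sorted'
Insert 13: shifted 1 elements -> [13, 19, 9, 2]
Insert 9: shifted 2 elements -> [9, 13, 19, 2]
Insert 2: shifted 3 elements -> [2, 9, 13, 19]


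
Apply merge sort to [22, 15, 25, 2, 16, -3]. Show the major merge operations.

Divide and conquer:
  Merge [15] + [25] -> [15, 25]
  Merge [22] + [15, 25] -> [15, 22, 25]
  Merge [16] + [-3] -> [-3, 16]
  Merge [2] + [-3, 16] -> [-3, 2, 16]
  Merge [15, 22, 25] + [-3, 2, 16] -> [-3, 2, 15, 16, 22, 25]


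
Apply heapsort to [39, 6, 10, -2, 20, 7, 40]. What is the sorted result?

Build heap: [40, 20, 39, -2, 6, 7, 10]
Extract 40: [39, 20, 10, -2, 6, 7, 40]
Extract 39: [20, 7, 10, -2, 6, 39, 40]
Extract 20: [10, 7, 6, -2, 20, 39, 40]
Extract 10: [7, -2, 6, 10, 20, 39, 40]
Extract 7: [6, -2, 7, 10, 20, 39, 40]
Extract 6: [-2, 6, 7, 10, 20, 39, 40]


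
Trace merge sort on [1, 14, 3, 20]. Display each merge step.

Divide and conquer:
  Merge [1] + [14] -> [1, 14]
  Merge [3] + [20] -> [3, 20]
  Merge [1, 14] + [3, 20] -> [1, 3, 14, 20]


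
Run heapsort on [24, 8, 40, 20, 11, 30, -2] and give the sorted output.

Build heap: [40, 20, 30, 8, 11, 24, -2]
Extract 40: [30, 20, 24, 8, 11, -2, 40]
Extract 30: [24, 20, -2, 8, 11, 30, 40]
Extract 24: [20, 11, -2, 8, 24, 30, 40]
Extract 20: [11, 8, -2, 20, 24, 30, 40]
Extract 11: [8, -2, 11, 20, 24, 30, 40]
Extract 8: [-2, 8, 11, 20, 24, 30, 40]


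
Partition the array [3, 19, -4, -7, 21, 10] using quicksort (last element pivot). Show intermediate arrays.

Partition 1: pivot=10 at index 3 -> [3, -4, -7, 10, 21, 19]
Partition 2: pivot=-7 at index 0 -> [-7, -4, 3, 10, 21, 19]
Partition 3: pivot=3 at index 2 -> [-7, -4, 3, 10, 21, 19]
Partition 4: pivot=19 at index 4 -> [-7, -4, 3, 10, 19, 21]


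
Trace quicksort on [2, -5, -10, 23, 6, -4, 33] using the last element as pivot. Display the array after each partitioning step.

Partition 1: pivot=33 at index 6 -> [2, -5, -10, 23, 6, -4, 33]
Partition 2: pivot=-4 at index 2 -> [-5, -10, -4, 23, 6, 2, 33]
Partition 3: pivot=-10 at index 0 -> [-10, -5, -4, 23, 6, 2, 33]
Partition 4: pivot=2 at index 3 -> [-10, -5, -4, 2, 6, 23, 33]
Partition 5: pivot=23 at index 5 -> [-10, -5, -4, 2, 6, 23, 33]


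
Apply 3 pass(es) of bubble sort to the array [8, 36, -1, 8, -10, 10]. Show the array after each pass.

After pass 1: [8, -1, 8, -10, 10, 36] (4 swaps)
After pass 2: [-1, 8, -10, 8, 10, 36] (2 swaps)
After pass 3: [-1, -10, 8, 8, 10, 36] (1 swaps)
Total swaps: 7
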